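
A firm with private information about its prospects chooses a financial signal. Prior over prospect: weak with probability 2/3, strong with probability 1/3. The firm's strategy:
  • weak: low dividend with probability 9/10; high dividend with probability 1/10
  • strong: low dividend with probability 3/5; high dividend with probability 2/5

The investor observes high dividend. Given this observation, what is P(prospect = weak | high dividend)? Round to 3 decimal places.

P(high dividend) = (2/3)·(1/10) + (1/3)·(2/5) = 1/5
P(weak | high dividend) = ((2/3)·(1/10)) / (1/5) = (1/15) / (1/5) = 1/3

0.333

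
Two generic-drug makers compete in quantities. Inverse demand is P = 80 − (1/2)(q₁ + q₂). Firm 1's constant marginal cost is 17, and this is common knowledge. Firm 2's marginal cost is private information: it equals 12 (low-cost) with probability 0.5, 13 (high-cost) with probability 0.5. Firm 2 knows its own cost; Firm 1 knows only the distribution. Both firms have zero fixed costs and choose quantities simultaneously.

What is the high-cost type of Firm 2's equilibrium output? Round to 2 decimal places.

47.50

Firm 2 with cost c maximizes (80 − (1/2)(q₁+q₂) − c)·q₂, giving q₂(c) = (80 − c − (1/2)q₁).
E[c₂] = 0.5·12 + 0.5·13 = 12.5
Firm 1's FOC against E[q₂] yields q₁ = (80 − 2·17 + E[c₂])/(3/2) = (80 − 34 + 12.5)/(3/2) = 39.
q₂(high-cost) = (80 − 13 − (1/2)·39) = 47.5.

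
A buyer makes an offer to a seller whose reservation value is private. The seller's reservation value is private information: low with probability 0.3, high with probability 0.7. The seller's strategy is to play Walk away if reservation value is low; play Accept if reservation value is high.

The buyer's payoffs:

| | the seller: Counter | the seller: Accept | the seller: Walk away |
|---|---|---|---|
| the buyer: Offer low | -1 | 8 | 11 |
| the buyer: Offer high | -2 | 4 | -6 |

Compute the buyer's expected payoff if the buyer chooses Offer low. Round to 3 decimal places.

8.900

E[Offer low] = 0.3·11 + 0.7·8 = 3.3 + 5.6 = 8.9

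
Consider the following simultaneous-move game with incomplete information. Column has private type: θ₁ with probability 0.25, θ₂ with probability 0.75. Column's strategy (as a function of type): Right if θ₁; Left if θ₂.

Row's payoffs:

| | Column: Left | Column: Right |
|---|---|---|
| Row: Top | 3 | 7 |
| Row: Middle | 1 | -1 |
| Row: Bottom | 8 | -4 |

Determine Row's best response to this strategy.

E[Top] = 0.25·(7) + 0.75·(3) = 4
E[Middle] = 0.25·(-1) + 0.75·(1) = 0.5
E[Bottom] = 0.25·(-4) + 0.75·(8) = 5
Best response: Bottom (5 is the largest).

Bottom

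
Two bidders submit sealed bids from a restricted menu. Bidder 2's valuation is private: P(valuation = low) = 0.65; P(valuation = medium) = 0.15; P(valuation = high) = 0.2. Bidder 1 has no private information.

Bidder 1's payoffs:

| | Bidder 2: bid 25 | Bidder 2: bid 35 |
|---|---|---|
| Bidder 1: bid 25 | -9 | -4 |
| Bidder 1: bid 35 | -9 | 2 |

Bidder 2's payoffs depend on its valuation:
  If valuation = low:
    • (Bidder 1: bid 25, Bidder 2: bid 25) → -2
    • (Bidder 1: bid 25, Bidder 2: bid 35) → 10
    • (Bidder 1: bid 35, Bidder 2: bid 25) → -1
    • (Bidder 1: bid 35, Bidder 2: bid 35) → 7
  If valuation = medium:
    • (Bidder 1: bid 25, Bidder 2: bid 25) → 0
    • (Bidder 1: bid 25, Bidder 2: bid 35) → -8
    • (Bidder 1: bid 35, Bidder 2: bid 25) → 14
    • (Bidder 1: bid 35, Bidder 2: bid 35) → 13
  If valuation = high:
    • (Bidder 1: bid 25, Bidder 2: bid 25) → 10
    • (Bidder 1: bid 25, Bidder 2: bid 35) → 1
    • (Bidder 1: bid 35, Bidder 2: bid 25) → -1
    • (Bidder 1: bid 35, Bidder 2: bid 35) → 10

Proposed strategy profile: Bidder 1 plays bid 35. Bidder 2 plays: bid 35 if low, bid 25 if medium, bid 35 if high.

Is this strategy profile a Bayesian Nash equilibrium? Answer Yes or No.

Yes

A profile is a BNE iff every type of every player is best-responding given beliefs about the other side.
Bidder 1 plays bid 35: E[bid 35] = 0.65·(2) + 0.15·(-9) + 0.2·(2) = 0.35; E[bid 25] = -4.75. Best-responding. ✓
Bidder 2 (valuation low), facing bid 35: bid 25 gives -1, bid 35 gives 7. Proposed bid 35 is best. ✓
Bidder 2 (valuation medium), facing bid 35: bid 25 gives 14, bid 35 gives 13. Proposed bid 25 is best. ✓
Bidder 2 (valuation high), facing bid 35: bid 25 gives -1, bid 35 gives 10. Proposed bid 35 is best. ✓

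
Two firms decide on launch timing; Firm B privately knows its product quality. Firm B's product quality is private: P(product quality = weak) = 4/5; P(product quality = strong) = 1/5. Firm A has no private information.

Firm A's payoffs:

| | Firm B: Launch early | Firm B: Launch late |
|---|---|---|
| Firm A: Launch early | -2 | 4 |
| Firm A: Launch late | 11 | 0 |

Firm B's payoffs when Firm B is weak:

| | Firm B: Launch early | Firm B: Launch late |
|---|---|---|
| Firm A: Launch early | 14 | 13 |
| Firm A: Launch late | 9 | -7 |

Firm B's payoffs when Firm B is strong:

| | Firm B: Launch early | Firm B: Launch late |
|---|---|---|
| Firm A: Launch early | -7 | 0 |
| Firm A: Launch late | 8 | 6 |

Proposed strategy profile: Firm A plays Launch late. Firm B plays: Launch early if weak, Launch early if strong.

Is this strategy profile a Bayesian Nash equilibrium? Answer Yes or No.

Yes

Firm A plays Launch late: E[Launch late] = 4/5·(11) + 1/5·(11) = 11; E[Launch early] = -2. Best-responding. ✓
Firm B (product quality weak), facing Launch late: Launch early gives 9, Launch late gives -7. Proposed Launch early is best. ✓
Firm B (product quality strong), facing Launch late: Launch early gives 8, Launch late gives 6. Proposed Launch early is best. ✓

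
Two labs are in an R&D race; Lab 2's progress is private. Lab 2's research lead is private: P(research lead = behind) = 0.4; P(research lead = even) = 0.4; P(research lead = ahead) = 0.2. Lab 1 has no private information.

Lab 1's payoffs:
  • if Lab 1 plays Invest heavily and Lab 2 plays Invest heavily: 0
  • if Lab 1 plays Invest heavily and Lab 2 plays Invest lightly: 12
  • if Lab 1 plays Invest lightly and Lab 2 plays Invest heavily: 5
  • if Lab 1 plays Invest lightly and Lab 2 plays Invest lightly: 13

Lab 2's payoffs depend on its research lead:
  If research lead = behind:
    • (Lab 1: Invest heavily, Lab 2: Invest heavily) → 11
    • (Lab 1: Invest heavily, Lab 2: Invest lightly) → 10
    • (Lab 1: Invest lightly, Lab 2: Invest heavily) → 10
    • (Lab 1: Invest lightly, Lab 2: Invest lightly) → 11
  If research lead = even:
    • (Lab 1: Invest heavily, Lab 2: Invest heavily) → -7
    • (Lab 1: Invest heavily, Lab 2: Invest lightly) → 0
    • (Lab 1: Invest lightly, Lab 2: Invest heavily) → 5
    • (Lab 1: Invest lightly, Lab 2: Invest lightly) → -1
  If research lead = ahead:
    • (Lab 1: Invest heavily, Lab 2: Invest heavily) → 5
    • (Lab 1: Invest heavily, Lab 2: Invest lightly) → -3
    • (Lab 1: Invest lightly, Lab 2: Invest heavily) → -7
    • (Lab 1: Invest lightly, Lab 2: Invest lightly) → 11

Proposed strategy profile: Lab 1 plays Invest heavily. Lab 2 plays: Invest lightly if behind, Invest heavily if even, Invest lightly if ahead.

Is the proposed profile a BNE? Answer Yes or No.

No

A profile is a BNE iff every type of every player is best-responding given beliefs about the other side.
Lab 1 plays Invest heavily: E[Invest heavily] = 0.4·(12) + 0.4·(0) + 0.2·(12) = 7.2; E[Invest lightly] = 9.8. Not best-responding. ✗
Lab 2 (research lead behind), facing Invest heavily: Invest heavily gives 11, Invest lightly gives 10. Proposed Invest lightly is not best — profitable deviation exists. ✗
Lab 2 (research lead even), facing Invest heavily: Invest heavily gives -7, Invest lightly gives 0. Proposed Invest heavily is not best — profitable deviation exists. ✗
Lab 2 (research lead ahead), facing Invest heavily: Invest heavily gives 5, Invest lightly gives -3. Proposed Invest lightly is not best — profitable deviation exists. ✗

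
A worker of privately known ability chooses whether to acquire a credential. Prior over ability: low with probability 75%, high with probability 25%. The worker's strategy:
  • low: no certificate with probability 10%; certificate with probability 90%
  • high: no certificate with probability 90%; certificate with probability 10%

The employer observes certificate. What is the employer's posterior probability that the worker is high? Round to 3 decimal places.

P(certificate) = 0.75·0.9 + 0.25·0.1 = 0.7
P(high | certificate) = (0.25·0.1) / 0.7 = 0.025 / 0.7 = 0.0357143

0.036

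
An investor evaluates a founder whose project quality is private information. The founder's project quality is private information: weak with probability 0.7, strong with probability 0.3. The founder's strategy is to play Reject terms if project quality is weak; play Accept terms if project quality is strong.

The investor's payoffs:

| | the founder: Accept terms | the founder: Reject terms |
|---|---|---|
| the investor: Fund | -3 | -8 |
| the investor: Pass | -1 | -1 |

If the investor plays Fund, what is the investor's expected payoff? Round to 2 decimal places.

-6.50

E[Fund] = 0.7·(-8) + 0.3·(-3) = (-5.6) + (-0.9) = -6.5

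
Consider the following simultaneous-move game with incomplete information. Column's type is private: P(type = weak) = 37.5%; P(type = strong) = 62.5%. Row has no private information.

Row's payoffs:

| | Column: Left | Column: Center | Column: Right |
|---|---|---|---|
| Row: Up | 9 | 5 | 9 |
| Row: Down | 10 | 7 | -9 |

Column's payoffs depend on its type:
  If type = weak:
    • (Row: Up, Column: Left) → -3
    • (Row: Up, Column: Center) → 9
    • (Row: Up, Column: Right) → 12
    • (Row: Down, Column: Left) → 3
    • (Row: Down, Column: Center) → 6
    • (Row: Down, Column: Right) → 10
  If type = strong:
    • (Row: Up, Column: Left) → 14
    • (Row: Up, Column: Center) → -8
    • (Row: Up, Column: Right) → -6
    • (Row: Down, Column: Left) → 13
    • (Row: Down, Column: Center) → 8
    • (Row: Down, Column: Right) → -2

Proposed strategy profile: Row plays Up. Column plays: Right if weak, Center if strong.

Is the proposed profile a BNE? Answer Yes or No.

No

Row plays Up: E[Up] = 0.375·(9) + 0.625·(5) = 6.5; E[Down] = 1. Best-responding. ✓
Column (type weak), facing Up: Left gives -3, Center gives 9, Right gives 12. Proposed Right is best. ✓
Column (type strong), facing Up: Left gives 14, Center gives -8, Right gives -6. Proposed Center is not best — profitable deviation exists. ✗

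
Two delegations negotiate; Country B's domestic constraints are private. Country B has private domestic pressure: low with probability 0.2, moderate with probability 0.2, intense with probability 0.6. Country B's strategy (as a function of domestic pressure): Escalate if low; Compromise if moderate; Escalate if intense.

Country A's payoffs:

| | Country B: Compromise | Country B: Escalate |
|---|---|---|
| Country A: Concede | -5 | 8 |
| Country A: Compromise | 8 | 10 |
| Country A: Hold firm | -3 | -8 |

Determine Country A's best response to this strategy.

Compromise

E[Concede] = 0.2·(8) + 0.2·(-5) + 0.6·(8) = 5.4
E[Compromise] = 0.2·(10) + 0.2·(8) + 0.6·(10) = 9.6
E[Hold firm] = 0.2·(-8) + 0.2·(-3) + 0.6·(-8) = -7
Best response: Compromise (9.6 is the largest).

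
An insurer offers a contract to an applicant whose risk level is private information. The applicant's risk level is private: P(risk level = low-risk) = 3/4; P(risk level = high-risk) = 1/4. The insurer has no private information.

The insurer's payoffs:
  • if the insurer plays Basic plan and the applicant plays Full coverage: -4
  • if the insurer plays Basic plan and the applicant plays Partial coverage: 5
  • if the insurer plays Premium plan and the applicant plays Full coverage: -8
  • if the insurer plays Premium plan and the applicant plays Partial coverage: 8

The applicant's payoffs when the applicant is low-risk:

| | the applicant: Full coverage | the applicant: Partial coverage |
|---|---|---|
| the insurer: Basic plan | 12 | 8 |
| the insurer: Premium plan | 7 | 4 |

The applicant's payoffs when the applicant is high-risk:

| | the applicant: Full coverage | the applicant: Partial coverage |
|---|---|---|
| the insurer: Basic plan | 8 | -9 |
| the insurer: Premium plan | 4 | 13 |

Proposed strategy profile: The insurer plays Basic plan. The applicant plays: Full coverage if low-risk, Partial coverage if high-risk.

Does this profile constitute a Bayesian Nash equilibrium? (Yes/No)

The insurer plays Basic plan: E[Basic plan] = 3/4·(-4) + 1/4·(5) = -7/4; E[Premium plan] = -4. Best-responding. ✓
The applicant (risk level low-risk), facing Basic plan: Full coverage gives 12, Partial coverage gives 8. Proposed Full coverage is best. ✓
The applicant (risk level high-risk), facing Basic plan: Full coverage gives 8, Partial coverage gives -9. Proposed Partial coverage is not best — profitable deviation exists. ✗

No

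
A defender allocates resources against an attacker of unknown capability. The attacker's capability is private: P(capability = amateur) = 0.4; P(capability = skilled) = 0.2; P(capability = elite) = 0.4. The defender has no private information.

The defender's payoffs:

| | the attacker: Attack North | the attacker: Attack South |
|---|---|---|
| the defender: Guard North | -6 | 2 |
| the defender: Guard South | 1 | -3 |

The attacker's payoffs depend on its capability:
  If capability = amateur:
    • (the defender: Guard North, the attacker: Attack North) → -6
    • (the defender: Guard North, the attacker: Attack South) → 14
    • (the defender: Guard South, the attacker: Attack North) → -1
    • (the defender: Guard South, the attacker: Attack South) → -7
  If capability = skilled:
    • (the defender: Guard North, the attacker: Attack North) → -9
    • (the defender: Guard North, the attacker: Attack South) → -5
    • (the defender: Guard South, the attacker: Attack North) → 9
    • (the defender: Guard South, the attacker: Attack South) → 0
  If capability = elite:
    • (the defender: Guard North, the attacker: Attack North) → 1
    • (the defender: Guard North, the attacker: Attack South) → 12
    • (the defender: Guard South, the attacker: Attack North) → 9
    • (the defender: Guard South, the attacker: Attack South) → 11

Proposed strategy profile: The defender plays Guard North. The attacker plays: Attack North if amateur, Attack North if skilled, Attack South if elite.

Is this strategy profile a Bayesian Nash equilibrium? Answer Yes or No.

No

The defender plays Guard North: E[Guard North] = 0.4·(-6) + 0.2·(-6) + 0.4·(2) = -2.8; E[Guard South] = -0.6. Not best-responding. ✗
The attacker (capability amateur), facing Guard North: Attack North gives -6, Attack South gives 14. Proposed Attack North is not best — profitable deviation exists. ✗
The attacker (capability skilled), facing Guard North: Attack North gives -9, Attack South gives -5. Proposed Attack North is not best — profitable deviation exists. ✗
The attacker (capability elite), facing Guard North: Attack North gives 1, Attack South gives 12. Proposed Attack South is best. ✓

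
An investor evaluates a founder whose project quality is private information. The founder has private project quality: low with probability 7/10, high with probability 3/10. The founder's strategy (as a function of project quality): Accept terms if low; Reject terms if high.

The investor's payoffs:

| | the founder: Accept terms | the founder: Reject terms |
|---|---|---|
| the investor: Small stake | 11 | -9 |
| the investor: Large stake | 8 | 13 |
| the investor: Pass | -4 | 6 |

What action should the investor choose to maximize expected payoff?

Large stake

E[Small stake] = 7/10·(11) + 3/10·(-9) = 5
E[Large stake] = 7/10·(8) + 3/10·(13) = 19/2
E[Pass] = 7/10·(-4) + 3/10·(6) = -1
Best response: Large stake (19/2 is the largest).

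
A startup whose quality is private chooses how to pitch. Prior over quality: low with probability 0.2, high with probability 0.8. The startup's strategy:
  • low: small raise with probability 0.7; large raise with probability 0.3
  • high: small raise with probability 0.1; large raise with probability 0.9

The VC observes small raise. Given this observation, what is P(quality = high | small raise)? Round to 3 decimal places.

0.364

P(small raise) = 0.2·0.7 + 0.8·0.1 = 0.22
P(high | small raise) = (0.8·0.1) / 0.22 = 0.08 / 0.22 = 0.363636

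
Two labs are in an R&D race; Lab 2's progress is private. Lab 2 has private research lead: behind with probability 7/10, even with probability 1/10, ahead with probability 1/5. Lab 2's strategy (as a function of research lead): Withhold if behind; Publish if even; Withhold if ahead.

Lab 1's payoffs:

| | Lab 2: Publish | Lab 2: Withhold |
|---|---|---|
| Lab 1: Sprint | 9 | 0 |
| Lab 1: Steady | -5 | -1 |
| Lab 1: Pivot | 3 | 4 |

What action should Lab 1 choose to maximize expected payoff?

Pivot

E[Sprint] = 7/10·(0) + 1/10·(9) + 1/5·(0) = 9/10
E[Steady] = 7/10·(-1) + 1/10·(-5) + 1/5·(-1) = -7/5
E[Pivot] = 7/10·(4) + 1/10·(3) + 1/5·(4) = 39/10
Best response: Pivot (39/10 is the largest).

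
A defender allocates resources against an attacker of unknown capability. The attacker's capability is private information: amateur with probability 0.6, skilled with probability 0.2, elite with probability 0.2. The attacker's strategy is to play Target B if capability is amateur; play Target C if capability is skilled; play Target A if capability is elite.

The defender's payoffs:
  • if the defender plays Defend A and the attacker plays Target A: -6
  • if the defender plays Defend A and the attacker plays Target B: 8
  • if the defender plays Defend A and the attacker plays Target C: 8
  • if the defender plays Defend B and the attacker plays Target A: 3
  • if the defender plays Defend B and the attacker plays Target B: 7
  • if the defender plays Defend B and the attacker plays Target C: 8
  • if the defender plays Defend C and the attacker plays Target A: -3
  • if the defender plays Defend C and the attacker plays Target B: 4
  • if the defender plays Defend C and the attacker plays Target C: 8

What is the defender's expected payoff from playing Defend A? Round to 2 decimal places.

Take the expectation over the attacker's capability, weighting each type's action by its prior probability.
E[Defend A] = 0.6·8 + 0.2·8 + 0.2·(-6) = 4.8 + 1.6 + (-1.2) = 5.2

5.20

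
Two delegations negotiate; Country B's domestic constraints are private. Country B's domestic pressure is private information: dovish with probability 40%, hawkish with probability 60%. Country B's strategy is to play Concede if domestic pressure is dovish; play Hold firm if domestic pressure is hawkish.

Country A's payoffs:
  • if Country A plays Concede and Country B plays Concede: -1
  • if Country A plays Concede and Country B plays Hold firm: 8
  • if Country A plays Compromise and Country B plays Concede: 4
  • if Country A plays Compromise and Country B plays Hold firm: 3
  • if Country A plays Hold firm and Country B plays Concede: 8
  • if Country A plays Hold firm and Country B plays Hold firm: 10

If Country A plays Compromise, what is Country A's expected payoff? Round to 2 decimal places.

3.40

E[Compromise] = 0.4·4 + 0.6·3 = 1.6 + 1.8 = 3.4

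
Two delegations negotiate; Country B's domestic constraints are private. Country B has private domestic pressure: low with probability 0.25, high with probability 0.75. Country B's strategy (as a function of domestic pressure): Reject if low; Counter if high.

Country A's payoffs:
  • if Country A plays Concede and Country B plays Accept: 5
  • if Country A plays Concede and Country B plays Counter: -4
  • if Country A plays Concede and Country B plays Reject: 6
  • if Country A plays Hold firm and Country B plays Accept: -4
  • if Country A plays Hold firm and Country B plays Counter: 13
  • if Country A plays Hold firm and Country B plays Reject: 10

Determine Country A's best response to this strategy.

E[Concede] = 0.25·(6) + 0.75·(-4) = -1.5
E[Hold firm] = 0.25·(10) + 0.75·(13) = 12.25
Best response: Hold firm (12.25 is the largest).

Hold firm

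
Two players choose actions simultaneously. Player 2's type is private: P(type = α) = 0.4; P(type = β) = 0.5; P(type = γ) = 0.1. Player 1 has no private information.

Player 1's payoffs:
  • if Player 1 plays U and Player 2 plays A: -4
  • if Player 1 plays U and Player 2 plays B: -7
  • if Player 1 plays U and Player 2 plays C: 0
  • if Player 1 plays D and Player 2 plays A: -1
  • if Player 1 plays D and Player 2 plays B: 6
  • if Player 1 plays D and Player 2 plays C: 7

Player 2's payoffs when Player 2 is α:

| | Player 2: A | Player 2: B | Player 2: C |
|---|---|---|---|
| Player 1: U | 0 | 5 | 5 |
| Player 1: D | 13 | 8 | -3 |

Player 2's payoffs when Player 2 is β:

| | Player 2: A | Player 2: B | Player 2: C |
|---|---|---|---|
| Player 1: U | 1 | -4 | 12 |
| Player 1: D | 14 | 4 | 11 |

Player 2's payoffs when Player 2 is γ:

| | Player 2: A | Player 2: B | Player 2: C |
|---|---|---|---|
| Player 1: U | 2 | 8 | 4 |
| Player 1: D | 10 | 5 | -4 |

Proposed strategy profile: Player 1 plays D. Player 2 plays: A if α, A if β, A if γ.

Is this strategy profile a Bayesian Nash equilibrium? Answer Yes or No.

Yes

Player 1 plays D: E[D] = 0.4·(-1) + 0.5·(-1) + 0.1·(-1) = -1; E[U] = -4. Best-responding. ✓
Player 2 (type α), facing D: A gives 13, B gives 8, C gives -3. Proposed A is best. ✓
Player 2 (type β), facing D: A gives 14, B gives 4, C gives 11. Proposed A is best. ✓
Player 2 (type γ), facing D: A gives 10, B gives 5, C gives -4. Proposed A is best. ✓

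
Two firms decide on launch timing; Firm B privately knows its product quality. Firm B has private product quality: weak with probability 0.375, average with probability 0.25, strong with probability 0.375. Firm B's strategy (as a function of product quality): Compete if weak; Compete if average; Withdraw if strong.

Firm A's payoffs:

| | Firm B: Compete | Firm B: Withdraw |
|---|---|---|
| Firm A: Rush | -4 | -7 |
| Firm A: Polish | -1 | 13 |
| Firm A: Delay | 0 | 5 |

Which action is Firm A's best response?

Compute Firm A's expected payoff for each action, taking the expectation over Firm B's type.
E[Rush] = 0.375·(-4) + 0.25·(-4) + 0.375·(-7) = -5.125
E[Polish] = 0.375·(-1) + 0.25·(-1) + 0.375·(13) = 4.25
E[Delay] = 0.375·(0) + 0.25·(0) + 0.375·(5) = 1.875
Best response: Polish (4.25 is the largest).

Polish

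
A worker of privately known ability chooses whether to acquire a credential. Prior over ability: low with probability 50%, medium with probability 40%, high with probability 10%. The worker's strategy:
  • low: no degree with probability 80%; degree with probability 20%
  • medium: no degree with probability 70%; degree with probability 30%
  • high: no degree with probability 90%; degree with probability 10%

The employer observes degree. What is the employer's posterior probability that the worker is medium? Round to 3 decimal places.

P(degree) = 0.5·0.2 + 0.4·0.3 + 0.1·0.1 = 0.23
P(medium | degree) = (0.4·0.3) / 0.23 = 0.12 / 0.23 = 0.521739

0.522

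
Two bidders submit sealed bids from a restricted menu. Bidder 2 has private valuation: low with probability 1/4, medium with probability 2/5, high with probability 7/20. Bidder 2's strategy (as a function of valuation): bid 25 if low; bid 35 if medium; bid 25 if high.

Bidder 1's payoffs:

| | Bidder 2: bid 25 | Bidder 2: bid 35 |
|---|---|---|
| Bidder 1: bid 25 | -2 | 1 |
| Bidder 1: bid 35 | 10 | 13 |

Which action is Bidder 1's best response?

bid 35

E[bid 25] = 1/4·(-2) + 2/5·(1) + 7/20·(-2) = -4/5
E[bid 35] = 1/4·(10) + 2/5·(13) + 7/20·(10) = 56/5
Best response: bid 35 (56/5 is the largest).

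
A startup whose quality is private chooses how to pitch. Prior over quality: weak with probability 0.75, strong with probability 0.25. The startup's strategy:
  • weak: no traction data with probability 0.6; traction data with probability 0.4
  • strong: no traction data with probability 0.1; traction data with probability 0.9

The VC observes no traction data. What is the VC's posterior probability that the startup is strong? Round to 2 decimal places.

P(no traction data) = 0.75·0.6 + 0.25·0.1 = 0.475
P(strong | no traction data) = (0.25·0.1) / 0.475 = 0.025 / 0.475 = 0.0526316

0.05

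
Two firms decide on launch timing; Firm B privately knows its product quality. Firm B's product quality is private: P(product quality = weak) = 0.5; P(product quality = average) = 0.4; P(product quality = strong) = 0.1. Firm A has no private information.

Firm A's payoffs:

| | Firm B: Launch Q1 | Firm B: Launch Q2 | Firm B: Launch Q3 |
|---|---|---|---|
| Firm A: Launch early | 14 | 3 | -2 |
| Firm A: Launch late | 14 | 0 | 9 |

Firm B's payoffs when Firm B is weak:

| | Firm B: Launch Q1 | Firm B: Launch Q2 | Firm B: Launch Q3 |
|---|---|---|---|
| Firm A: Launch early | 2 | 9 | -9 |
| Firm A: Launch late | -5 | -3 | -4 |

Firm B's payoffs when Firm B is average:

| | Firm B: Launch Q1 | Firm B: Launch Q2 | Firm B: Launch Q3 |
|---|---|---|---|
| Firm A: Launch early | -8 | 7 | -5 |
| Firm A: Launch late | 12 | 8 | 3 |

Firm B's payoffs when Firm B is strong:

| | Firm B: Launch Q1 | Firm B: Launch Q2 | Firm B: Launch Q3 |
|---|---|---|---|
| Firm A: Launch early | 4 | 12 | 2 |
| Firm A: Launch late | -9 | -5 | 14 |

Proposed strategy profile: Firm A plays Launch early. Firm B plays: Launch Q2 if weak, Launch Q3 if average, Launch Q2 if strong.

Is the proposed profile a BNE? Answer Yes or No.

Firm A plays Launch early: E[Launch early] = 0.5·(3) + 0.4·(-2) + 0.1·(3) = 1; E[Launch late] = 3.6. Not best-responding. ✗
Firm B (product quality weak), facing Launch early: Launch Q1 gives 2, Launch Q2 gives 9, Launch Q3 gives -9. Proposed Launch Q2 is best. ✓
Firm B (product quality average), facing Launch early: Launch Q1 gives -8, Launch Q2 gives 7, Launch Q3 gives -5. Proposed Launch Q3 is not best — profitable deviation exists. ✗
Firm B (product quality strong), facing Launch early: Launch Q1 gives 4, Launch Q2 gives 12, Launch Q3 gives 2. Proposed Launch Q2 is best. ✓

No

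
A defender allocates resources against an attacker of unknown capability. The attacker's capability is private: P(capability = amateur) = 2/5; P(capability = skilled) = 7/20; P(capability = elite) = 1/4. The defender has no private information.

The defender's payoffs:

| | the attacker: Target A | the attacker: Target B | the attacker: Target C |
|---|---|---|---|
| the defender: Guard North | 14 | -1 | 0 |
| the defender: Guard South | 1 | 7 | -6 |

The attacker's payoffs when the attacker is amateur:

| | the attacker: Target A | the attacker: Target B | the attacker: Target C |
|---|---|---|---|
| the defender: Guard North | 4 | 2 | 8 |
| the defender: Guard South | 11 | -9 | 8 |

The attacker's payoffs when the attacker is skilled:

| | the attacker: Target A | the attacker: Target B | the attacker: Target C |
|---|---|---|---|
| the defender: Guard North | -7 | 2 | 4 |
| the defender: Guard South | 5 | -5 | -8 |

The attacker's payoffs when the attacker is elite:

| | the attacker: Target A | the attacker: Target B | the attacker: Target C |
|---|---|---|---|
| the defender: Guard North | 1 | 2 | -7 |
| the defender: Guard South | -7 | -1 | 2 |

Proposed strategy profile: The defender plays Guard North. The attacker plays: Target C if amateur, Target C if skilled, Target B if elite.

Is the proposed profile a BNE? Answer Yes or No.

Yes

The defender plays Guard North: E[Guard North] = 2/5·(0) + 7/20·(0) + 1/4·(-1) = -1/4; E[Guard South] = -11/4. Best-responding. ✓
The attacker (capability amateur), facing Guard North: Target A gives 4, Target B gives 2, Target C gives 8. Proposed Target C is best. ✓
The attacker (capability skilled), facing Guard North: Target A gives -7, Target B gives 2, Target C gives 4. Proposed Target C is best. ✓
The attacker (capability elite), facing Guard North: Target A gives 1, Target B gives 2, Target C gives -7. Proposed Target B is best. ✓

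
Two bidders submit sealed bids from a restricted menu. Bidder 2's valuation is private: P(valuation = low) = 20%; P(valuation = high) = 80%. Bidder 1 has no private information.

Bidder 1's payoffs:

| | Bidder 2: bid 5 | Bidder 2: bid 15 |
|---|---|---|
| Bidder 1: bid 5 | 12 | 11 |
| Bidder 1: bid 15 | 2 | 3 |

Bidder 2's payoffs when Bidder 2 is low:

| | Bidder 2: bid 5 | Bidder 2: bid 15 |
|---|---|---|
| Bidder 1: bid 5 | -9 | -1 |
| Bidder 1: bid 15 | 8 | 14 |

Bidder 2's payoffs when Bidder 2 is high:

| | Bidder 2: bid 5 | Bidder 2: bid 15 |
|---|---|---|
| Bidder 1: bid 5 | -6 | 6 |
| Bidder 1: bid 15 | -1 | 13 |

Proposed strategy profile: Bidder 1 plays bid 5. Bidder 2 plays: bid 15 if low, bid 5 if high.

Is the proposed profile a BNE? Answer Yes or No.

A profile is a BNE iff every type of every player is best-responding given beliefs about the other side.
Bidder 1 plays bid 5: E[bid 5] = 0.2·(11) + 0.8·(12) = 11.8; E[bid 15] = 2.2. Best-responding. ✓
Bidder 2 (valuation low), facing bid 5: bid 5 gives -9, bid 15 gives -1. Proposed bid 15 is best. ✓
Bidder 2 (valuation high), facing bid 5: bid 5 gives -6, bid 15 gives 6. Proposed bid 5 is not best — profitable deviation exists. ✗

No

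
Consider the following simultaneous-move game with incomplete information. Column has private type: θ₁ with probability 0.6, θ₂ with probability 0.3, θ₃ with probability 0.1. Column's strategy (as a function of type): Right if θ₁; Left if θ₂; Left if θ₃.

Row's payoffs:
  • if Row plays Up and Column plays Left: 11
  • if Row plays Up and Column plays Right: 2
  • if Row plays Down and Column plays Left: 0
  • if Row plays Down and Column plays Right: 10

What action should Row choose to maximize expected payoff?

Compute Row's expected payoff for each action, taking the expectation over Column's type.
E[Up] = 0.6·(2) + 0.3·(11) + 0.1·(11) = 5.6
E[Down] = 0.6·(10) + 0.3·(0) + 0.1·(0) = 6
Best response: Down (6 is the largest).

Down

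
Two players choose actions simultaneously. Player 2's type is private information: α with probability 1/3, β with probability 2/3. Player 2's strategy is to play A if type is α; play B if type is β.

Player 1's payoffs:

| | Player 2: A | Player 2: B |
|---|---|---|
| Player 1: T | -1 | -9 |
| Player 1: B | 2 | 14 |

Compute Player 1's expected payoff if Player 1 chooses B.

E[B] = 1/3·2 + 2/3·14 = 2/3 + 28/3 = 10

10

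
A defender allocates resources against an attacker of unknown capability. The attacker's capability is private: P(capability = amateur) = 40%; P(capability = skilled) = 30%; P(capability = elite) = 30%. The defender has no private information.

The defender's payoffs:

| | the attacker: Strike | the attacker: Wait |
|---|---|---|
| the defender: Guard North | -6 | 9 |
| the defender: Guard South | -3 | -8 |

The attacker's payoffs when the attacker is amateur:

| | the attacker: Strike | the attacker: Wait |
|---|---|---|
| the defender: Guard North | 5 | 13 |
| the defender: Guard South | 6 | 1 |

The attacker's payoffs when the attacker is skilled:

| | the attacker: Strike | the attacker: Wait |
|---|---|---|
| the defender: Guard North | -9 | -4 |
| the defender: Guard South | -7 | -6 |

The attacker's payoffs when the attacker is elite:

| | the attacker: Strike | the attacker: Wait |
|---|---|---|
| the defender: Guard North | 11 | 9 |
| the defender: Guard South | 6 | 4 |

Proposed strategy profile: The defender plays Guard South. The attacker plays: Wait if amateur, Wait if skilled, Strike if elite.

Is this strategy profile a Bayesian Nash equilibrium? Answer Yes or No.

The defender plays Guard South: E[Guard South] = 0.4·(-8) + 0.3·(-8) + 0.3·(-3) = -6.5; E[Guard North] = 4.5. Not best-responding. ✗
The attacker (capability amateur), facing Guard South: Strike gives 6, Wait gives 1. Proposed Wait is not best — profitable deviation exists. ✗
The attacker (capability skilled), facing Guard South: Strike gives -7, Wait gives -6. Proposed Wait is best. ✓
The attacker (capability elite), facing Guard South: Strike gives 6, Wait gives 4. Proposed Strike is best. ✓

No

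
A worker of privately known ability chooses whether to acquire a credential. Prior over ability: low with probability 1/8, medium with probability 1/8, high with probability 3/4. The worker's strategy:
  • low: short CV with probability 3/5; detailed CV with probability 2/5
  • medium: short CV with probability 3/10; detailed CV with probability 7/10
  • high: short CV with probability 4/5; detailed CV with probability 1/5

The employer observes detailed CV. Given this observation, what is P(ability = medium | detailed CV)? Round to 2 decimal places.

0.30

P(detailed CV) = (1/8)·(2/5) + (1/8)·(7/10) + (3/4)·(1/5) = 23/80
P(medium | detailed CV) = ((1/8)·(7/10)) / (23/80) = (7/80) / (23/80) = 7/23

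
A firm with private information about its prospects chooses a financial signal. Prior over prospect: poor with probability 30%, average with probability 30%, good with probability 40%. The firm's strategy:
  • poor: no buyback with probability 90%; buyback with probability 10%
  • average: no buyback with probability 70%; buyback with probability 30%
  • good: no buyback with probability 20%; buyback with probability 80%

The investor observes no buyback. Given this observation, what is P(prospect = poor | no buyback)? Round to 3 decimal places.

0.482

P(no buyback) = 0.3·0.9 + 0.3·0.7 + 0.4·0.2 = 0.56
P(poor | no buyback) = (0.3·0.9) / 0.56 = 0.27 / 0.56 = 0.482143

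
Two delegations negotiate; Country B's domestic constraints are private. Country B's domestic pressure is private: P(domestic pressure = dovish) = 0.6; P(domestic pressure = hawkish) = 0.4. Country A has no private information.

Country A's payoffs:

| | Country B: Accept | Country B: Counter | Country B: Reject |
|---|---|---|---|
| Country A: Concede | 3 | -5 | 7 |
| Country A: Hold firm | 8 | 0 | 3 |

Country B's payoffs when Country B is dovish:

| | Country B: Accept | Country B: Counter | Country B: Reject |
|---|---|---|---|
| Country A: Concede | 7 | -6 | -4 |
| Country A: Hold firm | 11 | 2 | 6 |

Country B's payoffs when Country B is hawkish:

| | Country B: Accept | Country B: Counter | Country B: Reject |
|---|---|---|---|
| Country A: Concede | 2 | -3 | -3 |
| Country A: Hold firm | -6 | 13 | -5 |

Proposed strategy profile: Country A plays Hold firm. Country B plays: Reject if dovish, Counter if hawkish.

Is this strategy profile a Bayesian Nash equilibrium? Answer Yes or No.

No

Country A plays Hold firm: E[Hold firm] = 0.6·(3) + 0.4·(0) = 1.8; E[Concede] = 2.2. Not best-responding. ✗
Country B (domestic pressure dovish), facing Hold firm: Accept gives 11, Counter gives 2, Reject gives 6. Proposed Reject is not best — profitable deviation exists. ✗
Country B (domestic pressure hawkish), facing Hold firm: Accept gives -6, Counter gives 13, Reject gives -5. Proposed Counter is best. ✓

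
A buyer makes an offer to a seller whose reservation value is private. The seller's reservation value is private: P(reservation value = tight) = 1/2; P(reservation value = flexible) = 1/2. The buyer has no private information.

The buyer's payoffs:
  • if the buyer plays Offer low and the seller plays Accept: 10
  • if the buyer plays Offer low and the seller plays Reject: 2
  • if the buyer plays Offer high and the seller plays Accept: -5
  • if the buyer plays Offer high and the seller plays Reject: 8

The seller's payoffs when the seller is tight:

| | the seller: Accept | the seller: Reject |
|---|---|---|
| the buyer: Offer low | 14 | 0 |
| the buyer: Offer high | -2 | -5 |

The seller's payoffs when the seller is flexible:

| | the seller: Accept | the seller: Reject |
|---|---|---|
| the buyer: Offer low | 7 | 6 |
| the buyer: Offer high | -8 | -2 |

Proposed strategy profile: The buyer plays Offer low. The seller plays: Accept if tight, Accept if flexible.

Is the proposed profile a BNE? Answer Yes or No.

Yes

The buyer plays Offer low: E[Offer low] = 1/2·(10) + 1/2·(10) = 10; E[Offer high] = -5. Best-responding. ✓
The seller (reservation value tight), facing Offer low: Accept gives 14, Reject gives 0. Proposed Accept is best. ✓
The seller (reservation value flexible), facing Offer low: Accept gives 7, Reject gives 6. Proposed Accept is best. ✓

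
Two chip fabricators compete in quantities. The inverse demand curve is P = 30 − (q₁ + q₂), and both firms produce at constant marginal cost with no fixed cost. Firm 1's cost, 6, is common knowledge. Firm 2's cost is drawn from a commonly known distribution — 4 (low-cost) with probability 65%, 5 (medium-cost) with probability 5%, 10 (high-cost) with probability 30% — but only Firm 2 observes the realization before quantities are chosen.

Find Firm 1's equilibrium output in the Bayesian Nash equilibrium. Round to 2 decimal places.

7.95

Each type of Firm 2 best-responds to q₁; Firm 1 best-responds to the expected q₂ over Firm 2's types.
Firm 2 with cost c maximizes (30 − (q₁+q₂) − c)·q₂, giving q₂(c) = (30 − c − q₁)/2.
E[c₂] = 0.65·4 + 0.05·5 + 0.3·10 = 5.85
Firm 1's FOC against E[q₂] yields q₁ = (30 − 2·6 + E[c₂])/3 = (30 − 12 + 5.85)/3 = 7.95.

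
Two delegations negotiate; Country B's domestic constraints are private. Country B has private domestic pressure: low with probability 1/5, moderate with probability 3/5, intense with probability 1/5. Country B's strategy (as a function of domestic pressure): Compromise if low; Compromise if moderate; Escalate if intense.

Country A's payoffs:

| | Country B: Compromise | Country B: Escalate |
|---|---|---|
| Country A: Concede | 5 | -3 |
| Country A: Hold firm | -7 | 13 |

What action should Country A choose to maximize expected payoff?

E[Concede] = 1/5·(5) + 3/5·(5) + 1/5·(-3) = 17/5
E[Hold firm] = 1/5·(-7) + 3/5·(-7) + 1/5·(13) = -3
Best response: Concede (17/5 is the largest).

Concede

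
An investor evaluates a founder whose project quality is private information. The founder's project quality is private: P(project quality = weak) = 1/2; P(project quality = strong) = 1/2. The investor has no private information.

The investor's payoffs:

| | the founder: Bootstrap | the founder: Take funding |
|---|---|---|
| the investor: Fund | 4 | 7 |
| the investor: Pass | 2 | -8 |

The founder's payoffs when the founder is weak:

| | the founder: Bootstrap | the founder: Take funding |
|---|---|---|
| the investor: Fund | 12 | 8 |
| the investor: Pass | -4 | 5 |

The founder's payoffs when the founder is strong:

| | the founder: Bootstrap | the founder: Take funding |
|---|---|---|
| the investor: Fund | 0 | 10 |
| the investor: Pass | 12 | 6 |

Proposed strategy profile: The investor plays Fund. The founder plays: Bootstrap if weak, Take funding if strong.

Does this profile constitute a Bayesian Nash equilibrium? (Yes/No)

The investor plays Fund: E[Fund] = 1/2·(4) + 1/2·(7) = 11/2; E[Pass] = -3. Best-responding. ✓
The founder (project quality weak), facing Fund: Bootstrap gives 12, Take funding gives 8. Proposed Bootstrap is best. ✓
The founder (project quality strong), facing Fund: Bootstrap gives 0, Take funding gives 10. Proposed Take funding is best. ✓

Yes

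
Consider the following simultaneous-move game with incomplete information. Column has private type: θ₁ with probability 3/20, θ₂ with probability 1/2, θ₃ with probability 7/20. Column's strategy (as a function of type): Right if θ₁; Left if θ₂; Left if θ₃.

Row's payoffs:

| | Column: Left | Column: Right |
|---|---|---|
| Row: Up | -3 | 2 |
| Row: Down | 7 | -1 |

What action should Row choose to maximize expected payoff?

E[Up] = 3/20·(2) + 1/2·(-3) + 7/20·(-3) = -9/4
E[Down] = 3/20·(-1) + 1/2·(7) + 7/20·(7) = 29/5
Best response: Down (29/5 is the largest).

Down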